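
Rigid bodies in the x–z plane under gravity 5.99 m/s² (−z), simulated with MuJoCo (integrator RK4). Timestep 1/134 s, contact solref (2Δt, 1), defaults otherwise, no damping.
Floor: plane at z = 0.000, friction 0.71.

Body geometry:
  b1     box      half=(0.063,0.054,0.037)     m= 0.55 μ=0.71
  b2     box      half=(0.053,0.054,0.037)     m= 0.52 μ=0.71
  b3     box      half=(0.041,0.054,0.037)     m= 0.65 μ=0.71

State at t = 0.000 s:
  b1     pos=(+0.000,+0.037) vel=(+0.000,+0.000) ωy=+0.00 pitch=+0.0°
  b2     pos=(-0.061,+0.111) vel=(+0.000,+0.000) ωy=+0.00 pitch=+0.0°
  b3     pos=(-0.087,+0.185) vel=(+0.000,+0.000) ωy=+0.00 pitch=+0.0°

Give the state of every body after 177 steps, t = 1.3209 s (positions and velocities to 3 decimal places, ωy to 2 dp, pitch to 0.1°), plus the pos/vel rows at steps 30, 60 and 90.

State at t = 1.3209 s:
  b1     pos=(+0.000,+0.037) vel=(+0.000,+0.000) ωy=+0.00 pitch=+0.0°
  b2     pos=(-0.109,+0.053) vel=(+0.000,+0.000) ωy=+0.00 pitch=-90.0°
  b3     pos=(-0.211,+0.041) vel=(+0.000,+0.000) ωy=+0.00 pitch=-90.0°

Key-timestep trajectory:
   step    t(s)  b1.x    b1.z    b1.vx   b1.vz   b2.x    b2.z    b2.vx   b2.vz   b3.x    b3.z    b3.vx   b3.vz 
     30  0.2239   +0.000  +0.037  +0.001  +0.000   -0.070  +0.110  -0.100  -0.020   -0.115  +0.175  -0.283  -0.143
     60  0.4478   +0.000  +0.037  +0.000  +0.000   -0.109  +0.055  -0.203  -0.747   -0.205  +0.041  -0.621  -0.699
     90  0.6716   +0.000  +0.037  +0.000  +0.000   -0.109  +0.053  +0.000  +0.000   -0.220  +0.047  +0.136  -0.082


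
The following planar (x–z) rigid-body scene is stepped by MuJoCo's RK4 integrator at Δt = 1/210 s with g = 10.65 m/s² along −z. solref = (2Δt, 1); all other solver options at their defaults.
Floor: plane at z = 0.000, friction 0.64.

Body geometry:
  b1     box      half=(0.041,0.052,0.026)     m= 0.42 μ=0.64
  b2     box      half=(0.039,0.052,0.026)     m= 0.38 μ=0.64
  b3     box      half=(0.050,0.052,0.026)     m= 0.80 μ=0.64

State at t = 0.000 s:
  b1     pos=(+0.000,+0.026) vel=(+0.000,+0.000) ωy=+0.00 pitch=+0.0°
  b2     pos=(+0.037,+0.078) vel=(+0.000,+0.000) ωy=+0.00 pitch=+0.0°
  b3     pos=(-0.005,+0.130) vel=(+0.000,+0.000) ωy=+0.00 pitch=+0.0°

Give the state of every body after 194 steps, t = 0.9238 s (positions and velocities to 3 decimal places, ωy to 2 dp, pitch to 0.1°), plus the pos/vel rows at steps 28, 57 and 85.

State at t = 0.9238 s:
  b1     pos=(+0.000,+0.026) vel=(+0.000,+0.000) ωy=+0.00 pitch=+0.0°
  b2     pos=(+0.037,+0.078) vel=(+0.000,+0.000) ωy=+0.00 pitch=+0.1°
  b3     pos=(-0.117,+0.026) vel=(+0.000,+0.000) ωy=+0.00 pitch=+180.0°

Key-timestep trajectory:
   step    t(s)  b1.x    b1.z    b1.vx   b1.vz   b2.x    b2.z    b2.vx   b2.vz   b3.x    b3.z    b3.vx   b3.vz 
     28  0.1333   +0.000  +0.026  +0.000  +0.000   +0.037  +0.078  +0.001  +0.000   -0.010  +0.129  -0.096  -0.033
     57  0.2714   +0.000  +0.026  +0.001  +0.001   +0.037  +0.078  +0.001  +0.001   -0.037  +0.107  -0.355  -0.017
     85  0.4048   +0.000  +0.026  +0.000  +0.000   +0.037  +0.078  +0.000  +0.000   -0.095  +0.065  -0.470  -0.830


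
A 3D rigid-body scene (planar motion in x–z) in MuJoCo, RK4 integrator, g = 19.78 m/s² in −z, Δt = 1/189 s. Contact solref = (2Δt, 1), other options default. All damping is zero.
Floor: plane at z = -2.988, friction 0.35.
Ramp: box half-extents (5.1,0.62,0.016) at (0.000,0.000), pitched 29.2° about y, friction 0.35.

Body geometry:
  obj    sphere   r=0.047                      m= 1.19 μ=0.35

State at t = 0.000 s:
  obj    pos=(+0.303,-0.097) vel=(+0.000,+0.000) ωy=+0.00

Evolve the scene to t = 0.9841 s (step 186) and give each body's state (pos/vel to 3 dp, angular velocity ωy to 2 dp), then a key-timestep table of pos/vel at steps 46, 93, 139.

State at t = 0.9841 s:
  obj    pos=(+3.217,-1.726) vel=(+5.921,-3.309) ωy=+144.31

Key-timestep trajectory:
   step    t(s)  obj.x    obj.z    obj.vx   obj.vz 
     46  0.2434   +0.481  -0.197  +1.465  -0.819
     93  0.4921   +1.031  -0.504  +2.961  -1.655
    139  0.7354   +1.930  -1.007  +4.425  -2.473


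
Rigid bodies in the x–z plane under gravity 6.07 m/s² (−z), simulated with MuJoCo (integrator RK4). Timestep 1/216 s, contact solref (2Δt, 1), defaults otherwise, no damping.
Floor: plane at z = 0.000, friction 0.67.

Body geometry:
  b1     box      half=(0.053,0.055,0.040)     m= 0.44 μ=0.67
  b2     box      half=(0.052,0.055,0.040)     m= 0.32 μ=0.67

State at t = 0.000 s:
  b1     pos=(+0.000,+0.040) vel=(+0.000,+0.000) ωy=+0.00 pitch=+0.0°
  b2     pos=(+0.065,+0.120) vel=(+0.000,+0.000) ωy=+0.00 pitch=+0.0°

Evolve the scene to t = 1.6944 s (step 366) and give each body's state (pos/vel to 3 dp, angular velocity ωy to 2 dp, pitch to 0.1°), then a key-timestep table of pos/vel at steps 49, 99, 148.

State at t = 1.6944 s:
  b1     pos=(+0.000,+0.040) vel=(+0.000,+0.000) ωy=+0.00 pitch=+0.0°
  b2     pos=(+0.114,+0.052) vel=(+0.000,+0.000) ωy=+0.00 pitch=+90.0°

Key-timestep trajectory:
   step    t(s)  b1.x    b1.z    b1.vx   b1.vz   b2.x    b2.z    b2.vx   b2.vz 
     49  0.2269   +0.000  +0.040  +0.000  +0.000   +0.090  +0.099  +0.201  -0.338
     99  0.4583   +0.000  +0.040  +0.000  +0.000   +0.137  +0.063  +0.069  +0.020
    148  0.6852   +0.000  +0.040  +0.000  +0.000   +0.123  +0.057  -0.212  -0.114


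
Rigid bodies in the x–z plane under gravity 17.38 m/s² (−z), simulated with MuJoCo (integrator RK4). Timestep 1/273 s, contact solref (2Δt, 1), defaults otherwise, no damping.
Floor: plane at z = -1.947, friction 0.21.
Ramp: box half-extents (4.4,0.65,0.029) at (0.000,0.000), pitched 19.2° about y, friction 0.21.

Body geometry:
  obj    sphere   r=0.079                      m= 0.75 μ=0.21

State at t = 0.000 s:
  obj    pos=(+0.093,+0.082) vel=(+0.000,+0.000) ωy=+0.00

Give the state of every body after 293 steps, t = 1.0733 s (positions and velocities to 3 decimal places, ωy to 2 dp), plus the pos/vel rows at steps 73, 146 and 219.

State at t = 1.0733 s:
  obj    pos=(+2.314,-0.691) vel=(+4.138,-1.441) ωy=+55.46

Key-timestep trajectory:
   step    t(s)  obj.x    obj.z    obj.vx   obj.vz 
     73  0.2674   +0.231  +0.034  +1.031  -0.359
    146  0.5348   +0.644  -0.110  +2.062  -0.718
    219  0.8022   +1.334  -0.350  +3.093  -1.077


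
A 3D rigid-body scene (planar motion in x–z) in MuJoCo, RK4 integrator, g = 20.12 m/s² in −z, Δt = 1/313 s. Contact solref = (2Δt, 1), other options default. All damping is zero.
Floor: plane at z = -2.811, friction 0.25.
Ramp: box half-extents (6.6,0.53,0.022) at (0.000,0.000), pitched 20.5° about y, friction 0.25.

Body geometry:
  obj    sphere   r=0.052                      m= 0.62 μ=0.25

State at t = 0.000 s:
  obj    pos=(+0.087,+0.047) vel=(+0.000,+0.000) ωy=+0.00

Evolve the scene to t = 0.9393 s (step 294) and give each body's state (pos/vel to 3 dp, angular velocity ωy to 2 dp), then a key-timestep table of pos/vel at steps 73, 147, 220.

State at t = 0.9393 s:
  obj    pos=(+2.167,-0.731) vel=(+4.428,-1.656) ωy=+90.90

Key-timestep trajectory:
   step    t(s)  obj.x    obj.z    obj.vx   obj.vz 
     73  0.2332   +0.215  -0.001  +1.100  -0.411
    147  0.4696   +0.607  -0.148  +2.214  -0.828
    220  0.7029   +1.251  -0.389  +3.314  -1.239


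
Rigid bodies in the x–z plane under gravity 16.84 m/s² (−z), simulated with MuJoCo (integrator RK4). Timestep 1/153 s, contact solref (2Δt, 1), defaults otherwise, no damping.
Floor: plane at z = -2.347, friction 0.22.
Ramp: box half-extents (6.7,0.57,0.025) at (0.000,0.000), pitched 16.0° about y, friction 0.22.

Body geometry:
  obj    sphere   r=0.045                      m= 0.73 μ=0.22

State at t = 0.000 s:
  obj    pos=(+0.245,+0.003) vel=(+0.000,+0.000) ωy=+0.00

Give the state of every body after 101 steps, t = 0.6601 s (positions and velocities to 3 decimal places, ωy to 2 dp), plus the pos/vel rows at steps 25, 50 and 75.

State at t = 0.6601 s:
  obj    pos=(+0.939,-0.197) vel=(+2.104,-0.603) ωy=+48.62

Key-timestep trajectory:
   step    t(s)  obj.x    obj.z    obj.vx   obj.vz 
     25  0.1634   +0.288  -0.010  +0.521  -0.149
     50  0.3268   +0.415  -0.046  +1.041  -0.299
     75  0.4902   +0.628  -0.107  +1.562  -0.448


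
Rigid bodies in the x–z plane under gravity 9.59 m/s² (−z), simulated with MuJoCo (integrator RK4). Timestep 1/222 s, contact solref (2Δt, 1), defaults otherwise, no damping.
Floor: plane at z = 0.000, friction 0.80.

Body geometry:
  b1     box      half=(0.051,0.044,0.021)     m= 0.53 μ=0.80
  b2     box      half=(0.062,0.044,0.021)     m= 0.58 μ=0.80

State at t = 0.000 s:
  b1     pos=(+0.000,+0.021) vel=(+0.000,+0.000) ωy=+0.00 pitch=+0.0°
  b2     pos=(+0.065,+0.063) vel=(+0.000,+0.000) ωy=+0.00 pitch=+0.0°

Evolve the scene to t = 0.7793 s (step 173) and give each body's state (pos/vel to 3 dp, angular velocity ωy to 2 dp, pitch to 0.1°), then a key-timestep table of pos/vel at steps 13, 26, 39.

State at t = 0.7793 s:
  b1     pos=(+0.000,+0.021) vel=(+0.000,+0.000) ωy=+0.00 pitch=+0.0°
  b2     pos=(+0.074,+0.052) vel=(+0.000,+0.000) ωy=-0.01 pitch=+33.8°

Key-timestep trajectory:
   step    t(s)  b1.x    b1.z    b1.vx   b1.vz   b2.x    b2.z    b2.vx   b2.vz 
     13  0.0586   +0.000  +0.021  +0.000  +0.000   +0.067  +0.061  +0.078  -0.064
     26  0.1171   +0.000  +0.021  +0.000  +0.000   +0.073  +0.054  +0.119  -0.208
     39  0.1757   +0.000  +0.021  +0.000  +0.000   +0.074  +0.053  -0.072  -0.042


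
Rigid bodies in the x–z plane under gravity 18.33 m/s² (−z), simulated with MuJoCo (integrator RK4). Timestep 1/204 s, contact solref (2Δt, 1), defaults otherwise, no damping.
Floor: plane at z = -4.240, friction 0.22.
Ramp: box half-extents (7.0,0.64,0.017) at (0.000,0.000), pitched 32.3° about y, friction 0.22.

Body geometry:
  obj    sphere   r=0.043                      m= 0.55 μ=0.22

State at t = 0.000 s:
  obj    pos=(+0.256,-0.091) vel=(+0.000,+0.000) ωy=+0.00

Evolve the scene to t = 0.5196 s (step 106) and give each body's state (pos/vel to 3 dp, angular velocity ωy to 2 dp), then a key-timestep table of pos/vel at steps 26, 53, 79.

State at t = 0.5196 s:
  obj    pos=(+1.055,-0.596) vel=(+3.073,-1.943) ωy=+84.50

Key-timestep trajectory:
   step    t(s)  obj.x    obj.z    obj.vx   obj.vz 
     26  0.1275   +0.304  -0.121  +0.754  -0.477
     53  0.2598   +0.456  -0.217  +1.537  -0.972
     79  0.3873   +0.700  -0.371  +2.291  -1.448


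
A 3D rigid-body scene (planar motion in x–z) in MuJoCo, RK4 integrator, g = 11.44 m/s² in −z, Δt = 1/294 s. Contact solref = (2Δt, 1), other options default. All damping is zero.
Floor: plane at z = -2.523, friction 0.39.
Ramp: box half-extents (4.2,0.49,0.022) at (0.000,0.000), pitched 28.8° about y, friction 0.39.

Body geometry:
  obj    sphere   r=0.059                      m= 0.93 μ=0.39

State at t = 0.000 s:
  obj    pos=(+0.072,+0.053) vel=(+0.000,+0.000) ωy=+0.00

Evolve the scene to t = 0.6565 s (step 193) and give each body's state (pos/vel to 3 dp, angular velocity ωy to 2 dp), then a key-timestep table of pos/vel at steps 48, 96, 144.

State at t = 0.6565 s:
  obj    pos=(+0.815,-0.356) vel=(+2.265,-1.245) ωy=+43.79

Key-timestep trajectory:
   step    t(s)  obj.x    obj.z    obj.vx   obj.vz 
     48  0.1633   +0.118  +0.028  +0.563  -0.310
     96  0.3265   +0.256  -0.048  +1.127  -0.619
    144  0.4898   +0.486  -0.175  +1.690  -0.929


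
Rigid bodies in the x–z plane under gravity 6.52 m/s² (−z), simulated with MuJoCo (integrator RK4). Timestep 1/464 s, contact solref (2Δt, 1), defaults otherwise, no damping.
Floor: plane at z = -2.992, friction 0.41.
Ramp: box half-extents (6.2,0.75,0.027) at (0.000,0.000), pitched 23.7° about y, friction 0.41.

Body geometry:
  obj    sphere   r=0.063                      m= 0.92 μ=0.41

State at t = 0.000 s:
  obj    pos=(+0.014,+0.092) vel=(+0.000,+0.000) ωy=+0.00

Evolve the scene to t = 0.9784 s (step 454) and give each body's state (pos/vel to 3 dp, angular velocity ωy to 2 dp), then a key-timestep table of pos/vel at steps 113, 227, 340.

State at t = 0.9784 s:
  obj    pos=(+0.835,-0.268) vel=(+1.677,-0.736) ωy=+29.07

Key-timestep trajectory:
   step    t(s)  obj.x    obj.z    obj.vx   obj.vz 
    113  0.2435   +0.065  +0.070  +0.417  -0.183
    227  0.4892   +0.219  +0.002  +0.839  -0.368
    340  0.7328   +0.474  -0.110  +1.256  -0.551


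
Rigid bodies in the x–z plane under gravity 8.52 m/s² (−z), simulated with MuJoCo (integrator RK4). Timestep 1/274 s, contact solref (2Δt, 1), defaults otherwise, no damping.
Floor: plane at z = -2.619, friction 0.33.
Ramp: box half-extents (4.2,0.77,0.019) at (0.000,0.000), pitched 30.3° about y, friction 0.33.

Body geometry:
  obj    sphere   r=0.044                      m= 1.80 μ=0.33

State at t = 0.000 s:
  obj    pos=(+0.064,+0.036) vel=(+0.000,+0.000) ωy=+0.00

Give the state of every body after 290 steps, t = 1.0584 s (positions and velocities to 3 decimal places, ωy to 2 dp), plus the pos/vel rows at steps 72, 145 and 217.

State at t = 1.0584 s:
  obj    pos=(+1.549,-0.832) vel=(+2.806,-1.640) ωy=+73.85

Key-timestep trajectory:
   step    t(s)  obj.x    obj.z    obj.vx   obj.vz 
     72  0.2628   +0.155  -0.018  +0.697  -0.407
    145  0.5292   +0.435  -0.181  +1.403  -0.820
    217  0.7920   +0.895  -0.450  +2.100  -1.227


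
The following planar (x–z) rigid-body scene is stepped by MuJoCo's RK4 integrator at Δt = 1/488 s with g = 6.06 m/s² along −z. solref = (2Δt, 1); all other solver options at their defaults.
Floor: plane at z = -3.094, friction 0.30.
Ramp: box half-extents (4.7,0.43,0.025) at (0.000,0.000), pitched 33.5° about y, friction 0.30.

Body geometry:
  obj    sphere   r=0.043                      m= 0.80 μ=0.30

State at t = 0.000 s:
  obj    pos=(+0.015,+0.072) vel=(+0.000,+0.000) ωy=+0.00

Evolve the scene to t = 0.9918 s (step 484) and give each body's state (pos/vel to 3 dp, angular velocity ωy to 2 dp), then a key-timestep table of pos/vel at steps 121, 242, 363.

State at t = 0.9918 s:
  obj    pos=(+0.995,-0.577) vel=(+1.976,-1.308) ωy=+55.10

Key-timestep trajectory:
   step    t(s)  obj.x    obj.z    obj.vx   obj.vz 
    121  0.2480   +0.076  +0.031  +0.494  -0.327
    242  0.4959   +0.260  -0.090  +0.988  -0.654
    363  0.7439   +0.566  -0.293  +1.482  -0.981


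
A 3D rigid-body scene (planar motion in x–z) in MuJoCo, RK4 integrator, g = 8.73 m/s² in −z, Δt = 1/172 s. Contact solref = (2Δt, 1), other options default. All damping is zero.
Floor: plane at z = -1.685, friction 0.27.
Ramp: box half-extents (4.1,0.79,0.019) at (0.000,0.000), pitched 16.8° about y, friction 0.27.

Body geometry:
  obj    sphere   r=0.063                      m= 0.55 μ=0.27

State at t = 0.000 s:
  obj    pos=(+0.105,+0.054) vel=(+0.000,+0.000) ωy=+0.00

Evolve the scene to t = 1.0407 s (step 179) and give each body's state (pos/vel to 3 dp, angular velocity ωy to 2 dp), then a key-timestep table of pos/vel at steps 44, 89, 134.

State at t = 1.0407 s:
  obj    pos=(+1.039,-0.228) vel=(+1.796,-0.542) ωy=+29.77

Key-timestep trajectory:
   step    t(s)  obj.x    obj.z    obj.vx   obj.vz 
     44  0.2558   +0.161  +0.037  +0.441  -0.133
     89  0.5174   +0.336  -0.016  +0.893  -0.270
    134  0.7791   +0.629  -0.104  +1.344  -0.406


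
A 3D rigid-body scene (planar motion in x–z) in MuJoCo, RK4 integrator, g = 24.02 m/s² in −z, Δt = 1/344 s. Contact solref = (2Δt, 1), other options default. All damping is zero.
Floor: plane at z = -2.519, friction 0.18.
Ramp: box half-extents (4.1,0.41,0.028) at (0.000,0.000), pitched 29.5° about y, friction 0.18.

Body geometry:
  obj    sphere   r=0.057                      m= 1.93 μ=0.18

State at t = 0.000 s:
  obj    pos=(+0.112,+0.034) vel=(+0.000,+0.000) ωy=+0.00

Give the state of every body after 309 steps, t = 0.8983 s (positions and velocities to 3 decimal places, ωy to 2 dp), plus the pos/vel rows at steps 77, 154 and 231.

State at t = 0.8983 s:
  obj    pos=(+3.079,-1.644) vel=(+6.606,-3.737) ωy=+133.11

Key-timestep trajectory:
   step    t(s)  obj.x    obj.z    obj.vx   obj.vz 
     77  0.2238   +0.296  -0.070  +1.646  -0.931
    154  0.4477   +0.849  -0.383  +3.292  -1.863
    231  0.6715   +1.770  -0.904  +4.938  -2.794


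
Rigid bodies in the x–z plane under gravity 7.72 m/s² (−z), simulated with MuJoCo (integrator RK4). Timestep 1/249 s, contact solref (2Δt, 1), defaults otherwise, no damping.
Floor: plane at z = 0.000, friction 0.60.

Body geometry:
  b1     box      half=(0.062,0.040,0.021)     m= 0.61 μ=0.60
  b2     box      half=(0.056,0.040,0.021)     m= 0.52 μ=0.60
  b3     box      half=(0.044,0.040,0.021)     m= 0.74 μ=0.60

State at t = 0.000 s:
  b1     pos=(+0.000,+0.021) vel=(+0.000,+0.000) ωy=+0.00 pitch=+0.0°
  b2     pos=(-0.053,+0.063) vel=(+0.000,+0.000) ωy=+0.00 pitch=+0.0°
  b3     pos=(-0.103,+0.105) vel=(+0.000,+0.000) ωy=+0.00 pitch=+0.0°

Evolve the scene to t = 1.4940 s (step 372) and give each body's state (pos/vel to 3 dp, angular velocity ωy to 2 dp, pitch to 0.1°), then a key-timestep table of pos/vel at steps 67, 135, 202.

State at t = 1.4940 s:
  b1     pos=(+0.000,+0.021) vel=(+0.000,+0.000) ωy=+0.00 pitch=+0.0°
  b2     pos=(-0.108,+0.056) vel=(+0.000,+0.000) ωy=+0.00 pitch=-90.0°
  b3     pos=(-0.175,+0.044) vel=(+0.000,+0.000) ωy=+0.00 pitch=-90.0°

Key-timestep trajectory:
   step    t(s)  b1.x    b1.z    b1.vx   b1.vz   b2.x    b2.z    b2.vx   b2.vz   b3.x    b3.z    b3.vx   b3.vz 
     67  0.2691   +0.000  +0.021  +0.000  +0.000   -0.087  +0.060  -0.226  +0.000   -0.148  +0.048  -0.067  +0.011
    135  0.5422   +0.000  +0.021  +0.000  +0.000   -0.110  +0.057  +0.102  -0.049   -0.184  +0.047  -0.035  +0.009
    202  0.8112   +0.000  +0.021  +0.000  +0.000   -0.107  +0.056  +0.019  +0.010   -0.173  +0.045  -0.108  -0.050


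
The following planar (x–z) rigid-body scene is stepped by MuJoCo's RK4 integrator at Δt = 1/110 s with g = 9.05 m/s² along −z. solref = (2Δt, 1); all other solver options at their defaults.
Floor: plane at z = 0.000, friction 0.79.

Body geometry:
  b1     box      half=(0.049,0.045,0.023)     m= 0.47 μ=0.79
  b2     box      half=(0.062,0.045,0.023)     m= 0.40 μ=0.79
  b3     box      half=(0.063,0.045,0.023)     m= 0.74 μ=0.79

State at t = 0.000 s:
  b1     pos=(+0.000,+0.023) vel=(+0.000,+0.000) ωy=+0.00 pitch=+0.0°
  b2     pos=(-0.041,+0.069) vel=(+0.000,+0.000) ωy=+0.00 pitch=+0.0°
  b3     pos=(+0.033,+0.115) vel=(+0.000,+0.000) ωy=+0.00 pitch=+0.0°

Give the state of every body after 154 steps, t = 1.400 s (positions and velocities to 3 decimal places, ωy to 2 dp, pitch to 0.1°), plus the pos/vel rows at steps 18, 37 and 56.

State at t = 1.400 s:
  b1     pos=(+0.000,+0.023) vel=(+0.000,+0.000) ωy=+0.00 pitch=+0.0°
  b2     pos=(-0.042,+0.069) vel=(+0.000,+0.000) ωy=+0.00 pitch=-0.1°
  b3     pos=(+0.180,+0.023) vel=(+0.000,+0.000) ωy=+0.00 pitch=+180.0°

Key-timestep trajectory:
   step    t(s)  b1.x    b1.z    b1.vx   b1.vz   b2.x    b2.z    b2.vx   b2.vz   b3.x    b3.z    b3.vx   b3.vz 
     18  0.1636   +0.000  +0.023  +0.000  +0.000   -0.041  +0.069  -0.001  +0.001   +0.047  +0.098  +0.137  -0.319
     37  0.3364   +0.000  +0.023  +0.000  +0.000   -0.042  +0.069  +0.000  +0.000   +0.107  +0.067  +0.311  +0.047
     56  0.5091   +0.000  +0.023  +0.000  +0.000   -0.042  +0.069  +0.000  +0.000   +0.173  +0.030  +0.425  -0.648


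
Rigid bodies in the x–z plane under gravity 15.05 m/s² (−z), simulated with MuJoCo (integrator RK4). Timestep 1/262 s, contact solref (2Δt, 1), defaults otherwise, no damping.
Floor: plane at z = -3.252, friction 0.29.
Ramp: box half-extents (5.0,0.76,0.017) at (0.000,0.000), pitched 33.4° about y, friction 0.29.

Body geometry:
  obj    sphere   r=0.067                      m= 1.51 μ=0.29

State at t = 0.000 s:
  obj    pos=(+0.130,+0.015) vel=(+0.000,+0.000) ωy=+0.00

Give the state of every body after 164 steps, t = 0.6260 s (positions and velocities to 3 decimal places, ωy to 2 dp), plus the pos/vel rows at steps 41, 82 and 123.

State at t = 0.6260 s:
  obj    pos=(+1.098,-0.623) vel=(+3.093,-2.039) ωy=+55.27

Key-timestep trajectory:
   step    t(s)  obj.x    obj.z    obj.vx   obj.vz 
     41  0.1565   +0.191  -0.025  +0.773  -0.510
     82  0.3130   +0.372  -0.145  +1.547  -1.020
    123  0.4695   +0.675  -0.344  +2.320  -1.530


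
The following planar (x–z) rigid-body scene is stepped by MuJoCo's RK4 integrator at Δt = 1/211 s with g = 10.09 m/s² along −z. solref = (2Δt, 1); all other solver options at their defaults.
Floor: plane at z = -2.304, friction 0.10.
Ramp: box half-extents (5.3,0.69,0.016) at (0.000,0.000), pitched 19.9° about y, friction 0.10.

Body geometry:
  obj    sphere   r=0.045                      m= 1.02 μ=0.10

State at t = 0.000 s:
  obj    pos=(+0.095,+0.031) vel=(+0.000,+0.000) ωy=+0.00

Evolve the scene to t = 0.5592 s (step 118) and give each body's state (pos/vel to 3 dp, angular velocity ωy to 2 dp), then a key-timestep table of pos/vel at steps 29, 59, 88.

State at t = 0.5592 s:
  obj    pos=(+0.461,-0.102) vel=(+1.308,-0.472) ωy=+29.41

Key-timestep trajectory:
   step    t(s)  obj.x    obj.z    obj.vx   obj.vz 
     29  0.1374   +0.117  +0.022  +0.323  -0.114
     59  0.2796   +0.186  -0.003  +0.656  -0.231
     88  0.4171   +0.299  -0.043  +0.972  -0.368


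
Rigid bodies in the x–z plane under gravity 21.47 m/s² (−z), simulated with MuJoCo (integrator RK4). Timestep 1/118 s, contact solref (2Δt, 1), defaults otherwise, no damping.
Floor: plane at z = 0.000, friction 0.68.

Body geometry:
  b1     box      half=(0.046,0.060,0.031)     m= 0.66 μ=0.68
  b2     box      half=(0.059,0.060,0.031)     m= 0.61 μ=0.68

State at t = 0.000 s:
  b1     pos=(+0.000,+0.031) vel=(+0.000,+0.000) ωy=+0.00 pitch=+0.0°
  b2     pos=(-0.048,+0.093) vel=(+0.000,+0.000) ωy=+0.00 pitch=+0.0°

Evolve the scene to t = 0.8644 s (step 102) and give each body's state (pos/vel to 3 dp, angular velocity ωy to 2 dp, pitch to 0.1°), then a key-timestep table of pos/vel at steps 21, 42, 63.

State at t = 0.8644 s:
  b1     pos=(+0.000,+0.031) vel=(+0.000,+0.000) ωy=+0.00 pitch=+0.0°
  b2     pos=(-0.194,+0.031) vel=(+0.000,+0.000) ωy=+0.00 pitch=+180.0°

Key-timestep trajectory:
   step    t(s)  b1.x    b1.z    b1.vx   b1.vz   b2.x    b2.z    b2.vx   b2.vz 
     21  0.1780   +0.000  +0.031  +0.001  +0.000   -0.064  +0.087  -0.259  -0.179
     42  0.3559   +0.000  +0.031  +0.000  +0.000   -0.126  +0.066  -0.179  +0.016
     63  0.5339   +0.000  +0.031  +0.000  +0.000   -0.179  +0.047  -0.608  -0.550


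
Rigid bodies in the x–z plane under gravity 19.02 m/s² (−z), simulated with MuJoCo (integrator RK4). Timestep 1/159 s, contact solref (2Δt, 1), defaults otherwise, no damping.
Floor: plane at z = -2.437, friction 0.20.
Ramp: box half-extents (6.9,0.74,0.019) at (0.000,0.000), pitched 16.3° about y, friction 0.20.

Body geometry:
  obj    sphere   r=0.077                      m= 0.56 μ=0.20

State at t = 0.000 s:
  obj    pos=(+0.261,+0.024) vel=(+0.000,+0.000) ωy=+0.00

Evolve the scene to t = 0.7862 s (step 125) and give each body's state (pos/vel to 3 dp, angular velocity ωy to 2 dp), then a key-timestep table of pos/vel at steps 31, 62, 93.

State at t = 0.7862 s:
  obj    pos=(+1.392,-0.307) vel=(+2.877,-0.841) ωy=+38.92

Key-timestep trajectory:
   step    t(s)  obj.x    obj.z    obj.vx   obj.vz 
     31  0.1950   +0.331  +0.003  +0.714  -0.209
     62  0.3899   +0.539  -0.058  +1.427  -0.417
     93  0.5849   +0.887  -0.159  +2.141  -0.626


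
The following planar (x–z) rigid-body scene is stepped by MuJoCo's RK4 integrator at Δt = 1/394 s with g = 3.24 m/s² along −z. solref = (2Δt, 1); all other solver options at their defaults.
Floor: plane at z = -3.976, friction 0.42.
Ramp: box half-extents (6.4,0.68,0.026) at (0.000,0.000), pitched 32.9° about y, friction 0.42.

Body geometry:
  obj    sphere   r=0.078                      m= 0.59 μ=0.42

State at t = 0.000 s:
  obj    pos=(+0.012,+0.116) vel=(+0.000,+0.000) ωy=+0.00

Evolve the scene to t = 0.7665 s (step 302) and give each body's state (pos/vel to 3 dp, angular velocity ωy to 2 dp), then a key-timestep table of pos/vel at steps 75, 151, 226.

State at t = 0.7665 s:
  obj    pos=(+0.322,-0.085) vel=(+0.809,-0.523) ωy=+12.35

Key-timestep trajectory:
   step    t(s)  obj.x    obj.z    obj.vx   obj.vz 
     75  0.1904   +0.031  +0.104  +0.201  -0.130
    151  0.3832   +0.090  +0.066  +0.405  -0.262
    226  0.5736   +0.186  +0.004  +0.605  -0.392


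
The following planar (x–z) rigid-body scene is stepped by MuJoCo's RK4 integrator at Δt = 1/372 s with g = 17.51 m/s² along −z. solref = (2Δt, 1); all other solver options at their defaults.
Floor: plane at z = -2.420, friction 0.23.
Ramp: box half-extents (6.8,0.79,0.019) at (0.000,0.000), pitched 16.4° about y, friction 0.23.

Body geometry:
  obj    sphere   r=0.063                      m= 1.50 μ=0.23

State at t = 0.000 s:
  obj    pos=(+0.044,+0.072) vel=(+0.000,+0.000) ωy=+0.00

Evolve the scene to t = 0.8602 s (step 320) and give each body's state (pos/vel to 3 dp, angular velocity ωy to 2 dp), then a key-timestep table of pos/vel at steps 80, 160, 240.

State at t = 0.8602 s:
  obj    pos=(+1.298,-0.296) vel=(+2.914,-0.858) ωy=+48.21

Key-timestep trajectory:
   step    t(s)  obj.x    obj.z    obj.vx   obj.vz 
     80  0.2151   +0.122  +0.049  +0.729  -0.214
    160  0.4301   +0.358  -0.020  +1.457  -0.429
    240  0.6452   +0.749  -0.135  +2.186  -0.643


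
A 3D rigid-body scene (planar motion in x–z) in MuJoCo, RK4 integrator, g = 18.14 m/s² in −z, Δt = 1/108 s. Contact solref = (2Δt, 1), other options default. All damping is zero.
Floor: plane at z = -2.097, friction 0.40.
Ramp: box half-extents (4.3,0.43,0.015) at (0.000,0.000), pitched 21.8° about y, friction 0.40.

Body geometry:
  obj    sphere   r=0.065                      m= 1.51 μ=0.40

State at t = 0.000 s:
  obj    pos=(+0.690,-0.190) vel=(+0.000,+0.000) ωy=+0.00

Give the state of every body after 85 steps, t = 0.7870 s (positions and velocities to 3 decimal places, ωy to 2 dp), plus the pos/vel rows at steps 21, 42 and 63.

State at t = 0.7870 s:
  obj    pos=(+2.074,-0.743) vel=(+3.516,-1.406) ωy=+58.25

Key-timestep trajectory:
   step    t(s)  obj.x    obj.z    obj.vx   obj.vz 
     21  0.1944   +0.775  -0.224  +0.869  -0.348
     42  0.3889   +1.028  -0.325  +1.738  -0.695
     63  0.5833   +1.450  -0.494  +2.606  -1.042


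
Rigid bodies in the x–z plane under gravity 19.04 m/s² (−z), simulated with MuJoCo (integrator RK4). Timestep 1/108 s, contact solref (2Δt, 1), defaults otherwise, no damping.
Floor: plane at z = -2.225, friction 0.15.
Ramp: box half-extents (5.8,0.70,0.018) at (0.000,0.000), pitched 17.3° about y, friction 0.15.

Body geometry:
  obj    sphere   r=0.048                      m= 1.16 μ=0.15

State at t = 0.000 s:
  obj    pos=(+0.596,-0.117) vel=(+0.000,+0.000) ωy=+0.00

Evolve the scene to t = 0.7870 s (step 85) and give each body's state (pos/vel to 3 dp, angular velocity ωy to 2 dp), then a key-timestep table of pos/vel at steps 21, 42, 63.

State at t = 0.7870 s:
  obj    pos=(+1.792,-0.489) vel=(+3.039,-0.947) ωy=+66.28

Key-timestep trajectory:
   step    t(s)  obj.x    obj.z    obj.vx   obj.vz 
     21  0.1944   +0.669  -0.139  +0.751  -0.234
     42  0.3889   +0.888  -0.208  +1.502  -0.468
     63  0.5833   +1.253  -0.321  +2.253  -0.702


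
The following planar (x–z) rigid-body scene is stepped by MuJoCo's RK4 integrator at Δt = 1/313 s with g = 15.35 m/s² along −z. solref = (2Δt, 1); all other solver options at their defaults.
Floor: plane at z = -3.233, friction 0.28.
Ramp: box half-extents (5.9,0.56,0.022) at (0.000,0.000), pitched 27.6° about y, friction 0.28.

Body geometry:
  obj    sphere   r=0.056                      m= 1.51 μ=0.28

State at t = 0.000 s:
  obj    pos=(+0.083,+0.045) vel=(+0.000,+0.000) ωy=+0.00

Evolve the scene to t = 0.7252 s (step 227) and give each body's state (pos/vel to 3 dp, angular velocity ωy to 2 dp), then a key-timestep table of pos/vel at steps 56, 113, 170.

State at t = 0.7252 s:
  obj    pos=(+1.267,-0.574) vel=(+3.265,-1.707) ωy=+65.77

Key-timestep trajectory:
   step    t(s)  obj.x    obj.z    obj.vx   obj.vz 
     56  0.1789   +0.155  +0.007  +0.806  -0.421
    113  0.3610   +0.376  -0.109  +1.625  -0.850
    170  0.5431   +0.747  -0.302  +2.445  -1.278


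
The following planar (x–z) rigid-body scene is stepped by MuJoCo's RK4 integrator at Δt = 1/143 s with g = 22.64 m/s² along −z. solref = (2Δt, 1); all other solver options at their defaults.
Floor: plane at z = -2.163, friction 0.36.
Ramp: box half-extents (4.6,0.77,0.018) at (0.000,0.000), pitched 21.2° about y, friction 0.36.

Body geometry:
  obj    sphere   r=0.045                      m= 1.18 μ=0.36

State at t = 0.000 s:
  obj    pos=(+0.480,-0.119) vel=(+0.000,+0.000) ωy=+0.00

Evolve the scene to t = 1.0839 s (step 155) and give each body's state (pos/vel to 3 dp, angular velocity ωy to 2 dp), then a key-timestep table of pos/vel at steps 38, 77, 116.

State at t = 1.0839 s:
  obj    pos=(+3.683,-1.361) vel=(+5.909,-2.292) ωy=+140.85

Key-timestep trajectory:
   step    t(s)  obj.x    obj.z    obj.vx   obj.vz 
     38  0.2657   +0.673  -0.193  +1.449  -0.562
     77  0.5385   +1.271  -0.425  +2.936  -1.139
    116  0.8112   +2.274  -0.814  +4.422  -1.715


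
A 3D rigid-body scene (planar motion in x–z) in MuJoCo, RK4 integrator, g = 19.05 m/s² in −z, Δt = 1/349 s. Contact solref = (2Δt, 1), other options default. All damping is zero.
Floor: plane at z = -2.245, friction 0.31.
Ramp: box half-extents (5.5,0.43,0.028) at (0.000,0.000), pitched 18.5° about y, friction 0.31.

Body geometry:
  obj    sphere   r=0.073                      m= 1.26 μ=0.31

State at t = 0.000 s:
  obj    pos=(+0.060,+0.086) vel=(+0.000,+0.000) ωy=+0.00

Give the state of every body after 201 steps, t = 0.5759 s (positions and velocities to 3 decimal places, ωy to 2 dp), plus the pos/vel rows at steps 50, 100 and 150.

State at t = 0.5759 s:
  obj    pos=(+0.739,-0.141) vel=(+2.358,-0.789) ωy=+34.06

Key-timestep trajectory:
   step    t(s)  obj.x    obj.z    obj.vx   obj.vz 
     50  0.1433   +0.102  +0.072  +0.587  -0.196
    100  0.2865   +0.228  +0.030  +1.173  -0.393
    150  0.4298   +0.438  -0.040  +1.760  -0.589


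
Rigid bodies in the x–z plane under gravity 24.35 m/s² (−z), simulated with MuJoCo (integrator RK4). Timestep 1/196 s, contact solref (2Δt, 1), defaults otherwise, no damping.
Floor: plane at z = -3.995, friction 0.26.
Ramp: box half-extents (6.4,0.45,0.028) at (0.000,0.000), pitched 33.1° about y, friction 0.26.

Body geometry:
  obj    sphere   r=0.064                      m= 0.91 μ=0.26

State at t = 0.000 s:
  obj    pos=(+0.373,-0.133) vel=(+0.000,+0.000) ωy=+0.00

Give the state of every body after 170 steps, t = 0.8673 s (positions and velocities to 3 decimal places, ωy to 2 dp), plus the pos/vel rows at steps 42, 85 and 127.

State at t = 0.8673 s:
  obj    pos=(+3.366,-2.085) vel=(+6.902,-4.499) ωy=+128.68

Key-timestep trajectory:
   step    t(s)  obj.x    obj.z    obj.vx   obj.vz 
     42  0.2143   +0.556  -0.252  +1.706  -1.112
     85  0.4337   +1.121  -0.621  +3.451  -2.250
    127  0.6480   +2.044  -1.222  +5.156  -3.361


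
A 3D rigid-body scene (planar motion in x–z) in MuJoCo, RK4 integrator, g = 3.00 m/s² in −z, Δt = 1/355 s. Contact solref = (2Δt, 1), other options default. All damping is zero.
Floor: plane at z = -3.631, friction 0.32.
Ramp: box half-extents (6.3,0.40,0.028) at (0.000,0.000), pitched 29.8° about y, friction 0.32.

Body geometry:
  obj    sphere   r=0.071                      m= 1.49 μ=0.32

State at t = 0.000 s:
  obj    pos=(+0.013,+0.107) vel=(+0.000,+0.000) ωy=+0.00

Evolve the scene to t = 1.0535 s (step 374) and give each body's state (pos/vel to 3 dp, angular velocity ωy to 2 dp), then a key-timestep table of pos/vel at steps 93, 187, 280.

State at t = 1.0535 s:
  obj    pos=(+0.526,-0.187) vel=(+0.974,-0.558) ωy=+15.80

Key-timestep trajectory:
   step    t(s)  obj.x    obj.z    obj.vx   obj.vz 
     93  0.2620   +0.045  +0.089  +0.242  -0.139
    187  0.5268   +0.141  +0.033  +0.487  -0.279
    280  0.7887   +0.300  -0.058  +0.729  -0.417


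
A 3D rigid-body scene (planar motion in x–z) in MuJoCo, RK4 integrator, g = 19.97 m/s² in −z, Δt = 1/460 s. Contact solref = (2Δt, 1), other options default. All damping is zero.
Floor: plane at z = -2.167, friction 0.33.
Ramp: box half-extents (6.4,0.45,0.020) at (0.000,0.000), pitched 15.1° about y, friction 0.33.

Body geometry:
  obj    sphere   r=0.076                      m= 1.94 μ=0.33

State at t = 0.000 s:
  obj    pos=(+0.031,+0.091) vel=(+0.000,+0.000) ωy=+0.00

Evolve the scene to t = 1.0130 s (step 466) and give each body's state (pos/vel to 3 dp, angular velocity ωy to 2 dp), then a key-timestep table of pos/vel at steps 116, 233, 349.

State at t = 1.0130 s:
  obj    pos=(+1.872,-0.406) vel=(+3.634,-0.981) ωy=+49.53

Key-timestep trajectory:
   step    t(s)  obj.x    obj.z    obj.vx   obj.vz 
    116  0.2522   +0.145  +0.060  +0.905  -0.244
    233  0.5065   +0.491  -0.033  +1.817  -0.490
    349  0.7587   +1.064  -0.188  +2.722  -0.734


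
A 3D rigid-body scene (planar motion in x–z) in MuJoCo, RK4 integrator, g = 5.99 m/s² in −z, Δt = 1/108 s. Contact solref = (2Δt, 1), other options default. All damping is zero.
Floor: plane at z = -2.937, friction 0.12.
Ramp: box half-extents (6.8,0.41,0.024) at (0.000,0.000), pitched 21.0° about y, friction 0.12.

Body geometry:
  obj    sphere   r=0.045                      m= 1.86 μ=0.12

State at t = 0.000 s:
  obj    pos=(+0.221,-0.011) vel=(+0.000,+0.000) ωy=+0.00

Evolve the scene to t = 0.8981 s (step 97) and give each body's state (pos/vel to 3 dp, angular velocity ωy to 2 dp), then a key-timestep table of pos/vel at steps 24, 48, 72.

State at t = 0.8981 s:
  obj    pos=(+0.799,-0.233) vel=(+1.286,-0.494) ωy=+30.58

Key-timestep trajectory:
   step    t(s)  obj.x    obj.z    obj.vx   obj.vz 
     24  0.2222   +0.256  -0.025  +0.318  -0.122
     48  0.4444   +0.363  -0.065  +0.637  -0.244
     72  0.6667   +0.539  -0.133  +0.955  -0.366


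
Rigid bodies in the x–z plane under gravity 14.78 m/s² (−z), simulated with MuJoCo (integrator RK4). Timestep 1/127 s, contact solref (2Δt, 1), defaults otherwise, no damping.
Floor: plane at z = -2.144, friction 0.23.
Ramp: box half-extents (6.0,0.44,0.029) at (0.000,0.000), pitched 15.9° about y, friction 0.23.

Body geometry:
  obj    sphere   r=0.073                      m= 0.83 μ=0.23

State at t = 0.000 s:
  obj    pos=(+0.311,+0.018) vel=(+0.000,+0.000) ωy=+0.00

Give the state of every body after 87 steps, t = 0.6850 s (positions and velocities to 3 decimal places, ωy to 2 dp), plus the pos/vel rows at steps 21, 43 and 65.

State at t = 0.6850 s:
  obj    pos=(+0.964,-0.168) vel=(+1.905,-0.543) ωy=+27.13

Key-timestep trajectory:
   step    t(s)  obj.x    obj.z    obj.vx   obj.vz 
     21  0.1654   +0.349  +0.007  +0.460  -0.131
     43  0.3386   +0.470  -0.028  +0.942  -0.268
     65  0.5118   +0.675  -0.086  +1.424  -0.406


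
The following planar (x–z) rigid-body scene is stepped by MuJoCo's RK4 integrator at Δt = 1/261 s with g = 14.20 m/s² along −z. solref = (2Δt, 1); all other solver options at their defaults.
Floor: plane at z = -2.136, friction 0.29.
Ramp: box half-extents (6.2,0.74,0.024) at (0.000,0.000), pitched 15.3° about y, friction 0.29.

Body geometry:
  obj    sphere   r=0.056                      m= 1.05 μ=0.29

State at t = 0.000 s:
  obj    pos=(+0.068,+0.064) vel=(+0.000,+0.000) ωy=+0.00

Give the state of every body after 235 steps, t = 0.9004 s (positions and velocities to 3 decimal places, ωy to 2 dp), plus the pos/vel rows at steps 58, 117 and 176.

State at t = 0.9004 s:
  obj    pos=(+1.115,-0.222) vel=(+2.324,-0.636) ωy=+43.03

Key-timestep trajectory:
   step    t(s)  obj.x    obj.z    obj.vx   obj.vz 
     58  0.2222   +0.132  +0.047  +0.574  -0.157
    117  0.4483   +0.328  -0.007  +1.157  -0.317
    176  0.6743   +0.655  -0.096  +1.741  -0.476


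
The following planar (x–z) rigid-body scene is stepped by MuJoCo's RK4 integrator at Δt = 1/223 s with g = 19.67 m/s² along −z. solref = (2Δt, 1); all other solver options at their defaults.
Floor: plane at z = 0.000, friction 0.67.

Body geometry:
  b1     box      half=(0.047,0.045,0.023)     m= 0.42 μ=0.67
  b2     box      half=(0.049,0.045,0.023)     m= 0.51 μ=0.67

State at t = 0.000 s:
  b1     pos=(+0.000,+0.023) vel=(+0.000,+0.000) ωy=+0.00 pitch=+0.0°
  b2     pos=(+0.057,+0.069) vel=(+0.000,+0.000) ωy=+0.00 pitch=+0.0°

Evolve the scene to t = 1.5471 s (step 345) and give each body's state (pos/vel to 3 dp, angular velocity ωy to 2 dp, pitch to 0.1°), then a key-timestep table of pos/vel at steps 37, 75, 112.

State at t = 1.5471 s:
  b1     pos=(+0.000,+0.023) vel=(+0.000,+0.000) ωy=+0.00 pitch=+0.0°
  b2     pos=(+0.107,+0.049) vel=(+0.000,+0.000) ωy=+0.00 pitch=+90.0°

Key-timestep trajectory:
   step    t(s)  b1.x    b1.z    b1.vx   b1.vz   b2.x    b2.z    b2.vx   b2.vz 
     37  0.1659   +0.000  +0.023  +0.000  +0.000   +0.085  +0.054  +0.205  +0.001
     75  0.3363   +0.000  +0.023  +0.000  +0.000   +0.117  +0.052  -0.061  -0.016
    112  0.5022   +0.000  +0.023  +0.000  +0.000   +0.110  +0.050  +0.026  +0.037


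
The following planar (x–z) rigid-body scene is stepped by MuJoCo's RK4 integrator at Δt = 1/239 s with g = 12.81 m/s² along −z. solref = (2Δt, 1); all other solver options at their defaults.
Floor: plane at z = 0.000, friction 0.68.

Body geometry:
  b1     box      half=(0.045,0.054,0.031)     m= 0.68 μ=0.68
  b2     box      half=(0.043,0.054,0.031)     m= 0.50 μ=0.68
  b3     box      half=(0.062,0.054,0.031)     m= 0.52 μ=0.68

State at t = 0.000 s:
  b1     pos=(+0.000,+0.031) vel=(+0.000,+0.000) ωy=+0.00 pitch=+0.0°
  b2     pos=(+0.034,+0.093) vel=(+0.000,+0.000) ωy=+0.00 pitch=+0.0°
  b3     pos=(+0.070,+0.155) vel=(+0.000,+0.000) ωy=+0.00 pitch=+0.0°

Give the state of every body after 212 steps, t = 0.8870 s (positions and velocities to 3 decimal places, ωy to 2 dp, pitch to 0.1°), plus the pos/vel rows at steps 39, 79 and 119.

State at t = 0.8870 s:
  b1     pos=(+0.000,+0.031) vel=(+0.000,+0.000) ωy=+0.00 pitch=+0.0°
  b2     pos=(+0.082,+0.043) vel=(+0.000,+0.000) ωy=+0.00 pitch=+90.0°
  b3     pos=(+0.273,+0.031) vel=(+0.000,+0.000) ωy=+0.00 pitch=+180.0°

Key-timestep trajectory:
   step    t(s)  b1.x    b1.z    b1.vx   b1.vz   b2.x    b2.z    b2.vx   b2.vz   b3.x    b3.z    b3.vx   b3.vz 
     39  0.1632   +0.000  +0.031  -0.001  +0.000   +0.042  +0.095  +0.130  +0.012   +0.093  +0.145  +0.333  -0.184
     79  0.3305   +0.000  +0.031  +0.000  +0.000   +0.086  +0.043  +0.237  -0.895   +0.176  +0.063  +0.603  -0.279
    119  0.4979   +0.000  +0.031  +0.000  +0.000   +0.082  +0.043  +0.000  +0.000   +0.230  +0.066  +0.363  -0.117


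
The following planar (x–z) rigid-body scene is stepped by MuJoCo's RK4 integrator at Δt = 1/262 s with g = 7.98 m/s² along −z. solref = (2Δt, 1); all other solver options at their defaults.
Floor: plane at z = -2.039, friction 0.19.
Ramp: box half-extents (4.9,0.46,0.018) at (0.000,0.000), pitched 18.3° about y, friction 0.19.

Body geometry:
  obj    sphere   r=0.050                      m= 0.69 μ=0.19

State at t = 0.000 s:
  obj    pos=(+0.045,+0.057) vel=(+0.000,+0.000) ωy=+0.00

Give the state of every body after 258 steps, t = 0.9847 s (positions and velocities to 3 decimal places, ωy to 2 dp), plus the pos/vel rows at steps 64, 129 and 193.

State at t = 0.9847 s:
  obj    pos=(+0.869,-0.216) vel=(+1.673,-0.553) ωy=+35.24

Key-timestep trajectory:
   step    t(s)  obj.x    obj.z    obj.vx   obj.vz 
     64  0.2443   +0.096  +0.040  +0.415  -0.137
    129  0.4924   +0.251  -0.011  +0.837  -0.277
    193  0.7366   +0.506  -0.096  +1.252  -0.414


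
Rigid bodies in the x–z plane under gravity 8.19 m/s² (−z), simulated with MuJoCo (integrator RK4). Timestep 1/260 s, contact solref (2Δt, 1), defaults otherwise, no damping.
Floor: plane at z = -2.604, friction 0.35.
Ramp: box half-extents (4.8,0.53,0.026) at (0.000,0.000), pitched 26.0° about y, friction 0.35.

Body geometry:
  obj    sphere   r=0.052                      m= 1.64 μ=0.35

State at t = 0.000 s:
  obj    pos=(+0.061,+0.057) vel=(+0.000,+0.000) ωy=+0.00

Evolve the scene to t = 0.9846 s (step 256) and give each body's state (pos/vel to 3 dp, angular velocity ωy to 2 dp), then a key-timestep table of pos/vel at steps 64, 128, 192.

State at t = 0.9846 s:
  obj    pos=(+1.178,-0.488) vel=(+2.270,-1.107) ωy=+48.55

Key-timestep trajectory:
   step    t(s)  obj.x    obj.z    obj.vx   obj.vz 
     64  0.2462   +0.131  +0.023  +0.567  -0.277
    128  0.4923   +0.340  -0.079  +1.135  -0.553
    192  0.7385   +0.690  -0.250  +1.702  -0.830
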